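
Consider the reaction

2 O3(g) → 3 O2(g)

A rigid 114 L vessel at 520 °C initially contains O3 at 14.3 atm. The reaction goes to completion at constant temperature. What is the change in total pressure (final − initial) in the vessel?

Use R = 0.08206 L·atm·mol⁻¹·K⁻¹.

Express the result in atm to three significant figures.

Rigid vessel, constant T ⇒ P scales with total gas moles (2 → 3).
P_final = (3/2) × 14.3 = 21.45 atm; ΔP = 21.45 − 14.3 = 7.150 atm

7.15 atm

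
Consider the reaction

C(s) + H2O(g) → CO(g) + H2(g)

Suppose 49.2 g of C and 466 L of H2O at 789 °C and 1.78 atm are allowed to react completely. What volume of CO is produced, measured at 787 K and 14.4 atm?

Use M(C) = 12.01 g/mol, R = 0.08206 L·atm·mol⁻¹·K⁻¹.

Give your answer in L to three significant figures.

n(C) = 49.2 / 12.01 = 4.097 mol
n(H2O) = PV/RT = (1.78 × 466) / (0.08206 × 1062.15) = 9.517 mol
For 4.097 mol C, stoichiometry requires (1/1) × 4.097 = 4.097 mol H2O; 9.517 mol is available, so C is limiting.
n(CO) = (1/1) × 4.097 = 4.097 mol
V(CO) = nRT/P = 4.097 × 0.08206 × 787 / 14.4 = 18.37 L

18.4 L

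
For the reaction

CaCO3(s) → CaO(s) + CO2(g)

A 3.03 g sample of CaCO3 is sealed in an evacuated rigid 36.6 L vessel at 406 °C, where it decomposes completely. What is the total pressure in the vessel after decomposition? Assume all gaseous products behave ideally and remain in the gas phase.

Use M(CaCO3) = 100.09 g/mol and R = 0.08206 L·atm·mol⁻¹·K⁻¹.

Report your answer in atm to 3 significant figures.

0.0461 atm

n(CaCO3) = 3.03 / 100.09 = 0.03027 mol
n(gas produced) = (1/1) × 0.03027 = 0.03027 mol
P = nRT/V = 0.03027 × 0.08206 × 679.15 / 36.6 = 0.04609 atm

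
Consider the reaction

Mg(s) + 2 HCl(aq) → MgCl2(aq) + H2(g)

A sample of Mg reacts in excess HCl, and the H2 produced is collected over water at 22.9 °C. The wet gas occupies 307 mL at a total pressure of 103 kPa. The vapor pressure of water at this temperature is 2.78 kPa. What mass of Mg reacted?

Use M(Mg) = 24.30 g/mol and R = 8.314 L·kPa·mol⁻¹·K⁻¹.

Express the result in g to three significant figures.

0.304 g

P(H2) = 103 − 2.78 = 100.2 kPa
n(H2) = PV/RT = (100.2 × 0.3070) / (8.314 × 296.05) = 0.01250 mol
n(Mg) = (1/1) × 0.01250 = 0.01250 mol
m(Mg) = 0.01250 × 24.30 = 0.3038 g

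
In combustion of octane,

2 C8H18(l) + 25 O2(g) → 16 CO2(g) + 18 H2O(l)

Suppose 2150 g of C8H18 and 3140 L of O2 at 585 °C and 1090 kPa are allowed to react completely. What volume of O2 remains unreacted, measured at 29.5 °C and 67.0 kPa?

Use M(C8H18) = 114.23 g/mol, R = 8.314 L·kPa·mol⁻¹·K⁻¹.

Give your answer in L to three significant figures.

n(C8H18) = 2150 / 114.23 = 18.82 mol
n(O2) = PV/RT = (1090 × 3140) / (8.314 × 858.15) = 479.7 mol
For 18.82 mol C8H18, stoichiometry requires (25/2) × 18.82 = 235.2 mol O2; 479.7 mol is available, so C8H18 is limiting.
n(O2) consumed = (25/2) × 18.82 = 235.2 mol; remaining = 479.7 − 235.2 = 244.5 mol
V(O2) = nRT/P = 244.5 × 8.314 × 302.65 / 67.0 = 9182 L

9180 L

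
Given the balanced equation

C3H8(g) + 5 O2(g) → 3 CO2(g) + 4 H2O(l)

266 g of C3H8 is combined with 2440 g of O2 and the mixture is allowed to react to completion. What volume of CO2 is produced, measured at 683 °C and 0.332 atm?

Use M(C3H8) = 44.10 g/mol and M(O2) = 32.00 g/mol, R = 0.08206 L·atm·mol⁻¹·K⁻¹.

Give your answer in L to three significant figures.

n(C3H8) = 266 / 44.10 = 6.032 mol
n(O2) = 2440 / 32.00 = 76.25 mol
For 6.032 mol C3H8, stoichiometry requires (5/1) × 6.032 = 30.16 mol O2; 76.25 mol is available, so C3H8 is limiting.
n(CO2) = (3/1) × 6.032 = 18.10 mol
V(CO2) = nRT/P = 18.10 × 0.08206 × 956.15 / 0.332 = 4278 L

4280 L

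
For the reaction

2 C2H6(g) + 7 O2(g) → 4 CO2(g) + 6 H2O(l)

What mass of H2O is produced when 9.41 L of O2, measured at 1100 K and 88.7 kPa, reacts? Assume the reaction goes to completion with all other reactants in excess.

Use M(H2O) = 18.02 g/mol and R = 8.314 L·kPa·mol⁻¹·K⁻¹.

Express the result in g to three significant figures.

1.41 g

n(O2) = PV/RT = (88.7 × 9.41) / (8.314 × 1100) = 0.09127 mol
n(H2O) = (6/7) × 0.09127 = 0.07823 mol
m(H2O) = 0.07823 × 18.02 = 1.410 g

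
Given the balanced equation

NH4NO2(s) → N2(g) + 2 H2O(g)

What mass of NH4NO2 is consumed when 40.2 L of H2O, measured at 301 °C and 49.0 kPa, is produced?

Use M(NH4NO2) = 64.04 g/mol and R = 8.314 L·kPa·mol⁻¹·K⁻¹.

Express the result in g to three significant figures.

13.2 g

n(H2O) = PV/RT = (49.0 × 40.2) / (8.314 × 574.15) = 0.4127 mol
n(NH4NO2) = (1/2) × 0.4127 = 0.2064 mol
m(NH4NO2) = 0.2064 × 64.04 = 13.22 g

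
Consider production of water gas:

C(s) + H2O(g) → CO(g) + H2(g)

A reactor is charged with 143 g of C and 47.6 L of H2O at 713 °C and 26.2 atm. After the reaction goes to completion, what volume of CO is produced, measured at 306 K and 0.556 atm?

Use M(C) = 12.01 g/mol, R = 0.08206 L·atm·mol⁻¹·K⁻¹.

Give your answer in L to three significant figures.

n(C) = 143 / 12.01 = 11.91 mol
n(H2O) = PV/RT = (26.2 × 47.6) / (0.08206 × 986.15) = 15.41 mol
For 11.91 mol C, stoichiometry requires (1/1) × 11.91 = 11.91 mol H2O; 15.41 mol is available, so C is limiting.
n(CO) = (1/1) × 11.91 = 11.91 mol
V(CO) = nRT/P = 11.91 × 0.08206 × 306 / 0.556 = 537.9 L

538 L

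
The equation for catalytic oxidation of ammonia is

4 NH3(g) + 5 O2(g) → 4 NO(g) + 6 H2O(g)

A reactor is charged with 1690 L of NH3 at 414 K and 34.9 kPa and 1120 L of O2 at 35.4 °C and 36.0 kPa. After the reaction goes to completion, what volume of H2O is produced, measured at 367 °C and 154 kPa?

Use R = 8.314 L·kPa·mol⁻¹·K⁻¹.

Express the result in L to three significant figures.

652 L

n(NH3) = PV/RT = (34.9 × 1690) / (8.314 × 414) = 17.14 mol
n(O2) = PV/RT = (36.0 × 1120) / (8.314 × 308.55) = 15.72 mol
For 17.14 mol NH3, stoichiometry requires (5/4) × 17.14 = 21.43 mol O2; 15.72 mol is available, so O2 is limiting.
n(H2O) = (6/5) × 15.72 = 18.86 mol
V(H2O) = nRT/P = 18.86 × 8.314 × 640.15 / 154 = 651.8 L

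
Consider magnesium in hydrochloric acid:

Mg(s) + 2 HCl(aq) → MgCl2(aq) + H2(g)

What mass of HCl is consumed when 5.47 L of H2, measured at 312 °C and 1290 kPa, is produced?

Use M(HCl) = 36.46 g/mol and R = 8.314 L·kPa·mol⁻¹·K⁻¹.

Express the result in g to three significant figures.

106 g

n(H2) = PV/RT = (1290 × 5.47) / (8.314 × 585.15) = 1.450 mol
n(HCl) = (2/1) × 1.450 = 2.900 mol
m(HCl) = 2.900 × 36.46 = 105.7 g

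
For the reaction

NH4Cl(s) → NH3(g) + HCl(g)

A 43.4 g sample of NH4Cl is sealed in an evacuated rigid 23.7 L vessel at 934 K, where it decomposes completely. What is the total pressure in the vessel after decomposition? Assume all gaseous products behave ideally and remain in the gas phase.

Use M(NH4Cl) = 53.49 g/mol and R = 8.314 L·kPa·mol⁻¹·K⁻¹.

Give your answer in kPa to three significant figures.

n(NH4Cl) = 43.4 / 53.49 = 0.8114 mol
n(gas produced) = (2/1) × 0.8114 = 1.623 mol
P = nRT/V = 1.623 × 8.314 × 934 / 23.7 = 531.8 kPa

532 kPa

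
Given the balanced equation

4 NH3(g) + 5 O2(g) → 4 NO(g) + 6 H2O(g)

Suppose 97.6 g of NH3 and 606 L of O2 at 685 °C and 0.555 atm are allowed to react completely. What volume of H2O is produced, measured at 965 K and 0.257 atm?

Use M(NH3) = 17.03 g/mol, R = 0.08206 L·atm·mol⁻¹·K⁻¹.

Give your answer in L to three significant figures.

1580 L

n(NH3) = 97.6 / 17.03 = 5.731 mol
n(O2) = PV/RT = (0.555 × 606) / (0.08206 × 958.15) = 4.278 mol
For 5.731 mol NH3, stoichiometry requires (5/4) × 5.731 = 7.164 mol O2; 4.278 mol is available, so O2 is limiting.
n(H2O) = (6/5) × 4.278 = 5.134 mol
V(H2O) = nRT/P = 5.134 × 0.08206 × 965 / 0.257 = 1582 L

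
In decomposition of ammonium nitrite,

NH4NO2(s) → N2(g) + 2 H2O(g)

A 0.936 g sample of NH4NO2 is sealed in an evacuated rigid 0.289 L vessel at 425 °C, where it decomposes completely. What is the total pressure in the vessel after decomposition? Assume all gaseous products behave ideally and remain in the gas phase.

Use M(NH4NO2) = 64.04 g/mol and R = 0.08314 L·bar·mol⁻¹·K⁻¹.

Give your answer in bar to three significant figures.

8.81 bar

n(NH4NO2) = 0.936 / 64.04 = 0.01462 mol
n(gas produced) = (3/1) × 0.01462 = 0.04386 mol
P = nRT/V = 0.04386 × 0.08314 × 698.15 / 0.289 = 8.809 bar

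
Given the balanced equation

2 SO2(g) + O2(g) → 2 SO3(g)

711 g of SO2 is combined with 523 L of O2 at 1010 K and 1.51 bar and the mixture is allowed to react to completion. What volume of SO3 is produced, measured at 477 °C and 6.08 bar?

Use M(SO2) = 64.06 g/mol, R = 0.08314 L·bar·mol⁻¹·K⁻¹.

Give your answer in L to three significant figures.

n(SO2) = 711 / 64.06 = 11.10 mol
n(O2) = PV/RT = (1.51 × 523) / (0.08314 × 1010) = 9.405 mol
For 11.10 mol SO2, stoichiometry requires (1/2) × 11.10 = 5.550 mol O2; 9.405 mol is available, so SO2 is limiting.
n(SO3) = (2/2) × 11.10 = 11.10 mol
V(SO3) = nRT/P = 11.10 × 0.08314 × 750.15 / 6.08 = 113.9 L

114 L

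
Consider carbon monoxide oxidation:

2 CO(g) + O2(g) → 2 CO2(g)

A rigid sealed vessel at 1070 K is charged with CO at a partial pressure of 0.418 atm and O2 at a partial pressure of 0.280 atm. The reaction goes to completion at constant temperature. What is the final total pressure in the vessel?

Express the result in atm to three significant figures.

At constant V, partial pressures at 1070 K are proportional to moles, so apply stoichiometry directly to pressures.
P(O2) required for 0.418 atm of CO = (1/2) × 0.418 = 0.2090 atm; available 0.280 atm, so CO is limiting.
P(O2) remaining = 0.280 − (1/2) × 0.418 = 0.07100 atm
P(gaseous products) = (2)/2 × 0.418 = 0.4180 atm
P_total at 1070 K = 0.07100 + 0.4180 = 0.4890 atm

0.489 atm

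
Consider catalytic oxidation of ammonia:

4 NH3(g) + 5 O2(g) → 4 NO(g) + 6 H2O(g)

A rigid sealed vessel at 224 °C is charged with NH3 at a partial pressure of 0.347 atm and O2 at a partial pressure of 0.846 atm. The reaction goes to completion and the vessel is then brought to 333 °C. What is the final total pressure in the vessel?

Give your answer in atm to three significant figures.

At constant V, partial pressures at 224 °C are proportional to moles, so apply stoichiometry directly to pressures.
P(O2) required for 0.347 atm of NH3 = (5/4) × 0.347 = 0.4337 atm; available 0.846 atm, so NH3 is limiting.
P(O2) remaining = 0.846 − (5/4) × 0.347 = 0.4123 atm
P(gaseous products) = (4+6)/4 × 0.347 = 0.8675 atm
P_total at 224 °C = 0.4123 + 0.8675 = 1.280 atm
Scaling to 333 °C: P = 1.280 × 606.15/497.15 = 1.561 atm

1.56 atm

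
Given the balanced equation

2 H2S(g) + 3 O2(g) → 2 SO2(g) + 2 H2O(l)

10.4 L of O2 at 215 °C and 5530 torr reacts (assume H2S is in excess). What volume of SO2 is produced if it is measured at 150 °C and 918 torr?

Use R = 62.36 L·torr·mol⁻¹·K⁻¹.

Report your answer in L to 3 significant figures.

n(O2) = PV/RT = (5530 × 10.4) / (62.36 × 488.15) = 1.889 mol
n(SO2) = (2/3) × 1.889 = 1.259 mol
V = nRT/P = 1.259 × 62.36 × 423.15 / 918 = 36.19 L

36.2 L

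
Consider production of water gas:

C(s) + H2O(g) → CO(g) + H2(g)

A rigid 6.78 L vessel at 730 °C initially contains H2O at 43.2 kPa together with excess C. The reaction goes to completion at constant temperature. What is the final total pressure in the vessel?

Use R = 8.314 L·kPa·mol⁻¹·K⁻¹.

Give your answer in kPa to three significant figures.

Since T and V are fixed, P_final/P_initial = n_final/n_initial = 2/1.
P_final = (2/1) × 43.2 = 86.40 kPa

86.4 kPa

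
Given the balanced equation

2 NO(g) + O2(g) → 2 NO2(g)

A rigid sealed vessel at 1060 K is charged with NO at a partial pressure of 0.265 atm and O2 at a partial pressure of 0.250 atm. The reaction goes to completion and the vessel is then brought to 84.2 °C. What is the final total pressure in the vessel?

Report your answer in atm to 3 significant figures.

0.129 atm

With V and T fixed, P_i ∝ n_i, so the mole ratios apply directly to partial pressures at 1060 K.
P(O2) required for 0.265 atm of NO = (1/2) × 0.265 = 0.1325 atm; available 0.250 atm, so NO is limiting.
P(O2) remaining = 0.250 − (1/2) × 0.265 = 0.1175 atm
P(gaseous products) = (2)/2 × 0.265 = 0.2650 atm
P_total at 1060 K = 0.1175 + 0.2650 = 0.3825 atm
Scaling to 84.2 °C: P = 0.3825 × 357.35/1060 = 0.1289 atm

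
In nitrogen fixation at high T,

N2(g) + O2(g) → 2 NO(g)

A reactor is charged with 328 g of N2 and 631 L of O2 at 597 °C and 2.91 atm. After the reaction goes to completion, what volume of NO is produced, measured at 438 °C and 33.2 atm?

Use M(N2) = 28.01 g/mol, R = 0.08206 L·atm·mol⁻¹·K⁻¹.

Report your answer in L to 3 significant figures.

n(N2) = 328 / 28.01 = 11.71 mol
n(O2) = PV/RT = (2.91 × 631) / (0.08206 × 870.15) = 25.72 mol
For 11.71 mol N2, stoichiometry requires (1/1) × 11.71 = 11.71 mol O2; 25.72 mol is available, so N2 is limiting.
n(NO) = (2/1) × 11.71 = 23.42 mol
V(NO) = nRT/P = 23.42 × 0.08206 × 711.15 / 33.2 = 41.17 L

41.2 L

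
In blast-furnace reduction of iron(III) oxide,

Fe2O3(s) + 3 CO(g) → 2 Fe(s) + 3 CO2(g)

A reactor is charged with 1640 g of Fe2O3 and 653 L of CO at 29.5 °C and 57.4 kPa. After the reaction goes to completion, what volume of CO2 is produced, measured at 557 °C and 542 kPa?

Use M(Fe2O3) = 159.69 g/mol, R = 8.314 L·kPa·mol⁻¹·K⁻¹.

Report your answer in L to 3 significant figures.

190 L

n(Fe2O3) = 1640 / 159.69 = 10.27 mol
n(CO) = PV/RT = (57.4 × 653) / (8.314 × 302.65) = 14.90 mol
For 10.27 mol Fe2O3, stoichiometry requires (3/1) × 10.27 = 30.81 mol CO; 14.90 mol is available, so CO is limiting.
n(CO2) = (3/3) × 14.90 = 14.90 mol
V(CO2) = nRT/P = 14.90 × 8.314 × 830.15 / 542 = 189.7 L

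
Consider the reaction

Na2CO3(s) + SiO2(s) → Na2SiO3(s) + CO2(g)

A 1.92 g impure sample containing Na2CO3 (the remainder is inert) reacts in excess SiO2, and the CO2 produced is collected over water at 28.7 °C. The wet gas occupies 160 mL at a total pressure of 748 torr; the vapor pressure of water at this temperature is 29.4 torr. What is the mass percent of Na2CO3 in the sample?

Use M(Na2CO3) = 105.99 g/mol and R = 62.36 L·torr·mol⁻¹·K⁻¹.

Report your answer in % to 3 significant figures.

33.7 %

P(CO2) = 748 − 29.4 = 718.6 torr
n(CO2) = PV/RT = (718.6 × 0.1600) / (62.36 × 301.85) = 0.006108 mol
n(Na2CO3) = (1/1) × 0.006108 = 0.006108 mol
m(Na2CO3) = 0.006108 × 105.99 = 0.6474 g
%Na2CO3 = 0.6474 / 1.92 × 100 = 33.72%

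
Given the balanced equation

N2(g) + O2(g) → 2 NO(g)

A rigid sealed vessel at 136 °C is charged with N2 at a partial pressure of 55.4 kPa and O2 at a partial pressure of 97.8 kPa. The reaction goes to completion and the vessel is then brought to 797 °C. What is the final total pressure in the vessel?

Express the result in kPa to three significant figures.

With V and T fixed, P_i ∝ n_i, so the mole ratios apply directly to partial pressures at 136 °C.
P(O2) required for 55.4 kPa of N2 = (1/1) × 55.4 = 55.40 kPa; available 97.8 kPa, so N2 is limiting.
P(O2) remaining = 97.8 − (1/1) × 55.4 = 42.40 kPa
P(gaseous products) = (2)/1 × 55.4 = 110.8 kPa
P_total at 136 °C = 42.40 + 110.8 = 153.2 kPa
Scaling to 797 °C: P = 153.2 × 1070.15/409.15 = 400.7 kPa

401 kPa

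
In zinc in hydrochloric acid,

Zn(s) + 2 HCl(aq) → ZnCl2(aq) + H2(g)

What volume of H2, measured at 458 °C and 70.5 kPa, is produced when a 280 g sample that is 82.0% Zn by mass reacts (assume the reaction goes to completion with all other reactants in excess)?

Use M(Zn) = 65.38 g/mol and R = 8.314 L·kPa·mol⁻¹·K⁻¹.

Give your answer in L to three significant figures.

mass of Zn = 280 × 82.0/100 = 229.6 g
n(Zn) = 229.6 / 65.38 = 3.512 mol
n(H2) = (1/1) × 3.512 = 3.512 mol
V = nRT/P = 3.512 × 8.314 × 731.15 / 70.5 = 302.8 L

303 L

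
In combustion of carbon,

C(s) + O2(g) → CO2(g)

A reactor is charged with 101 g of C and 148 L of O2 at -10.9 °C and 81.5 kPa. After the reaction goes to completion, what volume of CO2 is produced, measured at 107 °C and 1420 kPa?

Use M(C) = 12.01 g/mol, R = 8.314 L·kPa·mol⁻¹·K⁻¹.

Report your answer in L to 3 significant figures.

12.3 L

n(C) = 101 / 12.01 = 8.410 mol
n(O2) = PV/RT = (81.5 × 148) / (8.314 × 262.25) = 5.532 mol
For 8.410 mol C, stoichiometry requires (1/1) × 8.410 = 8.410 mol O2; 5.532 mol is available, so O2 is limiting.
n(CO2) = (1/1) × 5.532 = 5.532 mol
V(CO2) = nRT/P = 5.532 × 8.314 × 380.15 / 1420 = 12.31 L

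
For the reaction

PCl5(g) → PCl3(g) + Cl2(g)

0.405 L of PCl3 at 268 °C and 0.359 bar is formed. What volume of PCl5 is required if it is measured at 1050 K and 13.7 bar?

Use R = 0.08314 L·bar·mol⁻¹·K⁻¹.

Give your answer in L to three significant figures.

0.0206 L

n(PCl3) = PV/RT = (0.359 × 0.405) / (0.08314 × 541.15) = 0.003232 mol
n(PCl5) = (1/1) × 0.003232 = 0.003232 mol
V = nRT/P = 0.003232 × 0.08314 × 1050 / 13.7 = 0.02059 L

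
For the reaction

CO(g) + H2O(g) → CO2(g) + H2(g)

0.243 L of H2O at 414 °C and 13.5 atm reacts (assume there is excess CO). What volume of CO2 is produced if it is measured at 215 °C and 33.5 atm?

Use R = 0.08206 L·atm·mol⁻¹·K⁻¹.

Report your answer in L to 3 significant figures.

n(H2O) = PV/RT = (13.5 × 0.243) / (0.08206 × 687.15) = 0.05818 mol
n(CO2) = (1/1) × 0.05818 = 0.05818 mol
V = nRT/P = 0.05818 × 0.08206 × 488.15 / 33.5 = 0.06957 L

0.0696 L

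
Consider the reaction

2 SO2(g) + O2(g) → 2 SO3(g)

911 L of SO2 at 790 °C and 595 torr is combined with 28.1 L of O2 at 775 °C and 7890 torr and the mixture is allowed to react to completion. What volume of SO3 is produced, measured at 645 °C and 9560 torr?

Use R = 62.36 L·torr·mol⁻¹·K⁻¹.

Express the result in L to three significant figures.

40.6 L

n(SO2) = PV/RT = (595 × 911) / (62.36 × 1063.15) = 8.176 mol
n(O2) = PV/RT = (7890 × 28.1) / (62.36 × 1048.15) = 3.392 mol
For 8.176 mol SO2, stoichiometry requires (1/2) × 8.176 = 4.088 mol O2; 3.392 mol is available, so O2 is limiting.
n(SO3) = (2/1) × 3.392 = 6.784 mol
V(SO3) = nRT/P = 6.784 × 62.36 × 918.15 / 9560 = 40.63 L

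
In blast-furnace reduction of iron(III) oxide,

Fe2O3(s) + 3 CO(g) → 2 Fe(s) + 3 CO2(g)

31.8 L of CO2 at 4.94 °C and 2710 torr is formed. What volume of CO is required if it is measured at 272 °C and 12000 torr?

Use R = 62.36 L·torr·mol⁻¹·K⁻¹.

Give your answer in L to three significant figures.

n(CO2) = PV/RT = (2710 × 31.8) / (62.36 × 278.09) = 4.969 mol
n(CO) = (3/3) × 4.969 = 4.969 mol
V = nRT/P = 4.969 × 62.36 × 545.15 / 12000 = 14.08 L

14.1 L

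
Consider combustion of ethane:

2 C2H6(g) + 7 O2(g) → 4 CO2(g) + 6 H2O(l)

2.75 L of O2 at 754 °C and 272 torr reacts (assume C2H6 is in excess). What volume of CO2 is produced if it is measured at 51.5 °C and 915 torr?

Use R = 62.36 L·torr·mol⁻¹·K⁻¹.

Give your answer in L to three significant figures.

0.148 L

n(O2) = PV/RT = (272 × 2.75) / (62.36 × 1027.15) = 0.01168 mol
n(CO2) = (4/7) × 0.01168 = 0.006674 mol
V = nRT/P = 0.006674 × 62.36 × 324.65 / 915 = 0.1477 L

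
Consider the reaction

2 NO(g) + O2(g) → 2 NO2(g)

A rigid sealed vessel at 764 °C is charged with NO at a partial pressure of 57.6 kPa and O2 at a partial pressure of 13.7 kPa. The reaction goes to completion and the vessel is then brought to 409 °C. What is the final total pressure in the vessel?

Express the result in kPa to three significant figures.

Because the vessel is rigid and T is held at 764 °C, work the stoichiometry in partial pressures (P_i = n_iRT/V).
P(O2) required for 57.6 kPa of NO = (1/2) × 57.6 = 28.80 kPa; available 13.7 kPa, so O2 is limiting.
P(NO) remaining = 57.6 − (2/1) × 13.7 = 30.20 kPa
P(gaseous products) = (2)/1 × 13.7 = 27.40 kPa
P_total at 764 °C = 30.20 + 27.40 = 57.60 kPa
Scaling to 409 °C: P = 57.60 × 682.15/1037.15 = 37.88 kPa

37.9 kPa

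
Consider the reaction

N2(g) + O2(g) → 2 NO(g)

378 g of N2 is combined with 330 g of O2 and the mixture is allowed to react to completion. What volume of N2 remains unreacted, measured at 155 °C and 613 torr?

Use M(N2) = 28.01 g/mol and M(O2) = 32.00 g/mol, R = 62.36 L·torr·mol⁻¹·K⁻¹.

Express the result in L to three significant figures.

n(N2) = 378 / 28.01 = 13.50 mol
n(O2) = 330 / 32.00 = 10.31 mol
For 13.50 mol N2, stoichiometry requires (1/1) × 13.50 = 13.50 mol O2; 10.31 mol is available, so O2 is limiting.
n(N2) consumed = (1/1) × 10.31 = 10.31 mol; remaining = 13.50 − 10.31 = 3.190 mol
V(N2) = nRT/P = 3.190 × 62.36 × 428.15 / 613 = 138.9 L

139 L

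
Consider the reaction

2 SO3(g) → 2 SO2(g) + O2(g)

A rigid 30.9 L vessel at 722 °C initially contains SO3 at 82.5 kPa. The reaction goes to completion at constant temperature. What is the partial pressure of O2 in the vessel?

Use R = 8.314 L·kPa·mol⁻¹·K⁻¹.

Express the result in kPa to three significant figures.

41.2 kPa

n(SO3)₀ = PV/RT = (82.5 × 30.9) / (8.314 × 995.15) = 0.3081 mol
n(O2) = (1/2) × 0.3081 = 0.1540 mol
P(O2) = nRT/V = 0.1540 × 8.314 × 995.15 / 30.9 = 41.23 kPa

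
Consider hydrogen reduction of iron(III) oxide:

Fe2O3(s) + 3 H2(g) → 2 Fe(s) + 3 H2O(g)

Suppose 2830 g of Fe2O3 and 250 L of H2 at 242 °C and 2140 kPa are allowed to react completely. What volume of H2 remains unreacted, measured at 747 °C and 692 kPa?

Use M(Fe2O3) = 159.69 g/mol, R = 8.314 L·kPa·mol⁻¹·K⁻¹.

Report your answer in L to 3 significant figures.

879 L

n(Fe2O3) = 2830 / 159.69 = 17.72 mol
n(H2) = PV/RT = (2140 × 250) / (8.314 × 515.15) = 124.9 mol
For 17.72 mol Fe2O3, stoichiometry requires (3/1) × 17.72 = 53.16 mol H2; 124.9 mol is available, so Fe2O3 is limiting.
n(H2) consumed = (3/1) × 17.72 = 53.16 mol; remaining = 124.9 − 53.16 = 71.74 mol
V(H2) = nRT/P = 71.74 × 8.314 × 1020.15 / 692 = 879.3 L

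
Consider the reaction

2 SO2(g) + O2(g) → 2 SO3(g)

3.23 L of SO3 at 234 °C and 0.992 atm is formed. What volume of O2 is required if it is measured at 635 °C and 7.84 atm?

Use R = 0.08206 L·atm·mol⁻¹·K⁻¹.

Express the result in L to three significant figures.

0.366 L

n(SO3) = PV/RT = (0.992 × 3.23) / (0.08206 × 507.15) = 0.07699 mol
n(O2) = (1/2) × 0.07699 = 0.03850 mol
V = nRT/P = 0.03850 × 0.08206 × 908.15 / 7.84 = 0.3660 L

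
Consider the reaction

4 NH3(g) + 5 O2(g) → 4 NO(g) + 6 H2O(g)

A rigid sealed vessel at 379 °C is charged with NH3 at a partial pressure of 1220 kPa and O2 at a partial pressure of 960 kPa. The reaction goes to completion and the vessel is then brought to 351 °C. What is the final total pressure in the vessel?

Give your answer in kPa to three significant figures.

2270 kPa

Because the vessel is rigid and T is held at 379 °C, work the stoichiometry in partial pressures (P_i = n_iRT/V).
P(O2) required for 1220 kPa of NH3 = (5/4) × 1220 = 1525 kPa; available 960 kPa, so O2 is limiting.
P(NH3) remaining = 1220 − (4/5) × 960 = 452.0 kPa
P(gaseous products) = (4+6)/5 × 960 = 1920 kPa
P_total at 379 °C = 452.0 + 1920 = 2372 kPa
Scaling to 351 °C: P = 2372 × 624.15/652.15 = 2270 kPa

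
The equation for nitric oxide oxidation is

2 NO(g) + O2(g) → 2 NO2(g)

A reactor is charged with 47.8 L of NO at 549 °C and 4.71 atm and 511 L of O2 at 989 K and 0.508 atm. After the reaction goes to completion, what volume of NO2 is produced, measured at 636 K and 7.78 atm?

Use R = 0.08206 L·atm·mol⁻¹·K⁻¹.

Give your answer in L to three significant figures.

n(NO) = PV/RT = (4.71 × 47.8) / (0.08206 × 822.15) = 3.337 mol
n(O2) = PV/RT = (0.508 × 511) / (0.08206 × 989) = 3.199 mol
For 3.337 mol NO, stoichiometry requires (1/2) × 3.337 = 1.669 mol O2; 3.199 mol is available, so NO is limiting.
n(NO2) = (2/2) × 3.337 = 3.337 mol
V(NO2) = nRT/P = 3.337 × 0.08206 × 636 / 7.78 = 22.39 L

22.4 L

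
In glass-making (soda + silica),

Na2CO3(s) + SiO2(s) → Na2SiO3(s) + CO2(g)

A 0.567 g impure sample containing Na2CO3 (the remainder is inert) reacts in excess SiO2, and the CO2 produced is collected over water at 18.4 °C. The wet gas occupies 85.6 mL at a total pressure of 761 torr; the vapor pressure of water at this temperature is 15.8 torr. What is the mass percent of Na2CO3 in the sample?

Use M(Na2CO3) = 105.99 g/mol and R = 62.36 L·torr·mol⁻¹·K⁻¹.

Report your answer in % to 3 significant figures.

65.6 %

P(CO2) = 761 − 15.8 = 745.2 torr
n(CO2) = PV/RT = (745.2 × 0.08560) / (62.36 × 291.55) = 0.003509 mol
n(Na2CO3) = (1/1) × 0.003509 = 0.003509 mol
m(Na2CO3) = 0.003509 × 105.99 = 0.3719 g
%Na2CO3 = 0.3719 / 0.567 × 100 = 65.59%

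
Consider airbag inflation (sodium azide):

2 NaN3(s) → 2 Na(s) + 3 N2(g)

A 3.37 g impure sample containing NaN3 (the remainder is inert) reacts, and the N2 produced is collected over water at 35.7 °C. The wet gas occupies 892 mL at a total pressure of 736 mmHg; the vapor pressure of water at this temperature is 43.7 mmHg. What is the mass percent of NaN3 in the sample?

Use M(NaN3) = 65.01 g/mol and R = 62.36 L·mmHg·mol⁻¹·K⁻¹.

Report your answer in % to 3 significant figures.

41.2 %

P(N2) = 736 − 43.7 = 692.3 mmHg
n(N2) = PV/RT = (692.3 × 0.8920) / (62.36 × 308.85) = 0.03206 mol
n(NaN3) = (2/3) × 0.03206 = 0.02137 mol
m(NaN3) = 0.02137 × 65.01 = 1.389 g
%NaN3 = 1.389 / 3.37 × 100 = 41.22%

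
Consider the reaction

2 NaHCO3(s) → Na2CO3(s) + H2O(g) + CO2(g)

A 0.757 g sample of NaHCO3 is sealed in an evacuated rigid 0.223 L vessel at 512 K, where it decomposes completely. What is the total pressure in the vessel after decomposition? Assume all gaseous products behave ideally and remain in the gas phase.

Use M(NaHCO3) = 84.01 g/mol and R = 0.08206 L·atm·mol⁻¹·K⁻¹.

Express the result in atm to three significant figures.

1.70 atm

n(NaHCO3) = 0.757 / 84.01 = 0.009011 mol
n(gas produced) = (2/2) × 0.009011 = 0.009011 mol
P = nRT/V = 0.009011 × 0.08206 × 512 / 0.223 = 1.698 atm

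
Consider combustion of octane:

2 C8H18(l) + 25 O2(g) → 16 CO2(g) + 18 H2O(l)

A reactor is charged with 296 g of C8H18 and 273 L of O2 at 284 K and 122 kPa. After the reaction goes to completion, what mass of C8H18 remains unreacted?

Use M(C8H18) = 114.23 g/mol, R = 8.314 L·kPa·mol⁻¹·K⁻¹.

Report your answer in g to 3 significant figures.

n(C8H18) = 296 / 114.23 = 2.591 mol
n(O2) = PV/RT = (122 × 273) / (8.314 × 284) = 14.11 mol
For 2.591 mol C8H18, stoichiometry requires (25/2) × 2.591 = 32.39 mol O2; 14.11 mol is available, so O2 is limiting.
n(C8H18) consumed = (2/25) × 14.11 = 1.129 mol; remaining = 2.591 − 1.129 = 1.462 mol
m(C8H18) = 1.462 × 114.23 = 167.0 g

167 g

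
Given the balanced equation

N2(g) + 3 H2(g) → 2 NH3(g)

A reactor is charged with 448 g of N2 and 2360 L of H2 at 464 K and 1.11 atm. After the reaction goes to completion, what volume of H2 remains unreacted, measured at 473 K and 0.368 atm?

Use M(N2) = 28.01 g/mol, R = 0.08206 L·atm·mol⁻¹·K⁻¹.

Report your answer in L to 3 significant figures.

n(N2) = 448 / 28.01 = 15.99 mol
n(H2) = PV/RT = (1.11 × 2360) / (0.08206 × 464) = 68.80 mol
For 15.99 mol N2, stoichiometry requires (3/1) × 15.99 = 47.97 mol H2; 68.80 mol is available, so N2 is limiting.
n(H2) consumed = (3/1) × 15.99 = 47.97 mol; remaining = 68.80 − 47.97 = 20.83 mol
V(H2) = nRT/P = 20.83 × 0.08206 × 473 / 0.368 = 2197 L

2200 L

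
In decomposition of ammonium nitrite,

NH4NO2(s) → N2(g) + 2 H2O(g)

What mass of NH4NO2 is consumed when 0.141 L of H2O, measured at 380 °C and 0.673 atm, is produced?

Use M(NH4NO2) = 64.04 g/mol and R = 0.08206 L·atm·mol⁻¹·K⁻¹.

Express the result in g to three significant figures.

n(H2O) = PV/RT = (0.673 × 0.141) / (0.08206 × 653.15) = 0.001770 mol
n(NH4NO2) = (1/2) × 0.001770 = 0.0008850 mol
m(NH4NO2) = 0.0008850 × 64.04 = 0.05668 g

0.0567 g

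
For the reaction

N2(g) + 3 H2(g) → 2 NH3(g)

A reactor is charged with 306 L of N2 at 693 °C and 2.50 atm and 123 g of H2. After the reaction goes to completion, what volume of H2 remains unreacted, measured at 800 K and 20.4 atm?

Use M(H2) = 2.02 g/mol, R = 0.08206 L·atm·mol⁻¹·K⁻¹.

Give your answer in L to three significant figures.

103 L

n(N2) = PV/RT = (2.50 × 306) / (0.08206 × 966.15) = 9.649 mol
n(H2) = 123 / 2.02 = 60.89 mol
For 9.649 mol N2, stoichiometry requires (3/1) × 9.649 = 28.95 mol H2; 60.89 mol is available, so N2 is limiting.
n(H2) consumed = (3/1) × 9.649 = 28.95 mol; remaining = 60.89 − 28.95 = 31.94 mol
V(H2) = nRT/P = 31.94 × 0.08206 × 800 / 20.4 = 102.8 L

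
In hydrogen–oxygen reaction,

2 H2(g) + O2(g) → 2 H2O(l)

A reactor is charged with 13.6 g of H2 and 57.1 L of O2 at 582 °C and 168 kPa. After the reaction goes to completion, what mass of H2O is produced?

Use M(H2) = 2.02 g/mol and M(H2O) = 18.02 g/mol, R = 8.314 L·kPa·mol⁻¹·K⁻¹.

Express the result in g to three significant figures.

n(H2) = 13.6 / 2.02 = 6.733 mol
n(O2) = PV/RT = (168 × 57.1) / (8.314 × 855.15) = 1.349 mol
For 6.733 mol H2, stoichiometry requires (1/2) × 6.733 = 3.366 mol O2; 1.349 mol is available, so O2 is limiting.
n(H2O) = (2/1) × 1.349 = 2.698 mol
m(H2O) = 2.698 × 18.02 = 48.62 g

48.6 g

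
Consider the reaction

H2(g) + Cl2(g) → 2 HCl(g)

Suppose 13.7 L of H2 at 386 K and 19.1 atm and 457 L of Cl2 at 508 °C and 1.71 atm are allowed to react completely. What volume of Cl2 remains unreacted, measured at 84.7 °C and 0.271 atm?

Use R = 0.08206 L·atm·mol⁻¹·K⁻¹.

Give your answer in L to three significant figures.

426 L

n(H2) = PV/RT = (19.1 × 13.7) / (0.08206 × 386) = 8.261 mol
n(Cl2) = PV/RT = (1.71 × 457) / (0.08206 × 781.15) = 12.19 mol
For 8.261 mol H2, stoichiometry requires (1/1) × 8.261 = 8.261 mol Cl2; 12.19 mol is available, so H2 is limiting.
n(Cl2) consumed = (1/1) × 8.261 = 8.261 mol; remaining = 12.19 − 8.261 = 3.929 mol
V(Cl2) = nRT/P = 3.929 × 0.08206 × 357.85 / 0.271 = 425.7 L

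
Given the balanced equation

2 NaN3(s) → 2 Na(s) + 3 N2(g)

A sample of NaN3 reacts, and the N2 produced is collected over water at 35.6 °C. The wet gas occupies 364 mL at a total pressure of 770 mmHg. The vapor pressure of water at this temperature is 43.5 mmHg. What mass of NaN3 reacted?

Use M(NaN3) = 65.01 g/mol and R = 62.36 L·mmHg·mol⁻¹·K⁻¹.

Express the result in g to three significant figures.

P(N2) = 770 − 43.5 = 726.5 mmHg
n(N2) = PV/RT = (726.5 × 0.3640) / (62.36 × 308.75) = 0.01373 mol
n(NaN3) = (2/3) × 0.01373 = 0.009153 mol
m(NaN3) = 0.009153 × 65.01 = 0.5950 g

0.595 g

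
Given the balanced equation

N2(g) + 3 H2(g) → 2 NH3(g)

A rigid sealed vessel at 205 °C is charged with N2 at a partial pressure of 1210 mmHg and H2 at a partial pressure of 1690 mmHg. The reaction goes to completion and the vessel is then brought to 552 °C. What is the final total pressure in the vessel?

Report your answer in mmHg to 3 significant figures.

Because the vessel is rigid and T is held at 205 °C, work the stoichiometry in partial pressures (P_i = n_iRT/V).
P(H2) required for 1210 mmHg of N2 = (3/1) × 1210 = 3630 mmHg; available 1690 mmHg, so H2 is limiting.
P(N2) remaining = 1210 − (1/3) × 1690 = 646.7 mmHg
P(gaseous products) = (2)/3 × 1690 = 1127 mmHg
P_total at 205 °C = 646.7 + 1127 = 1774 mmHg
Scaling to 552 °C: P = 1774 × 825.15/478.15 = 3061 mmHg

3060 mmHg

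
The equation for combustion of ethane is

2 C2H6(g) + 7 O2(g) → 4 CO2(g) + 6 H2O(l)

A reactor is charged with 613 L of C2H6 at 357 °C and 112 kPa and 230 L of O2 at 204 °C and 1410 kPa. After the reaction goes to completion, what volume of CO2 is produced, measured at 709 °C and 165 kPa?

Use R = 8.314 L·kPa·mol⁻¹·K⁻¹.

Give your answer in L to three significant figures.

n(C2H6) = PV/RT = (112 × 613) / (8.314 × 630.15) = 13.10 mol
n(O2) = PV/RT = (1410 × 230) / (8.314 × 477.15) = 81.75 mol
For 13.10 mol C2H6, stoichiometry requires (7/2) × 13.10 = 45.85 mol O2; 81.75 mol is available, so C2H6 is limiting.
n(CO2) = (4/2) × 13.10 = 26.20 mol
V(CO2) = nRT/P = 26.20 × 8.314 × 982.15 / 165 = 1297 L

1300 L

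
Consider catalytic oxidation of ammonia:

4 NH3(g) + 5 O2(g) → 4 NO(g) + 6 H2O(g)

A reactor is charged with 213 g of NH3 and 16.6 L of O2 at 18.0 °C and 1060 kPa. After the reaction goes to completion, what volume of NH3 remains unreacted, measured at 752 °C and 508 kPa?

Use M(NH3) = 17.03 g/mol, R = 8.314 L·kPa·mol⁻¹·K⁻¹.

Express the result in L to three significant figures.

112 L

n(NH3) = 213 / 17.03 = 12.51 mol
n(O2) = PV/RT = (1060 × 16.6) / (8.314 × 291.15) = 7.269 mol
For 12.51 mol NH3, stoichiometry requires (5/4) × 12.51 = 15.64 mol O2; 7.269 mol is available, so O2 is limiting.
n(NH3) consumed = (4/5) × 7.269 = 5.815 mol; remaining = 12.51 − 5.815 = 6.695 mol
V(NH3) = nRT/P = 6.695 × 8.314 × 1025.15 / 508 = 112.3 L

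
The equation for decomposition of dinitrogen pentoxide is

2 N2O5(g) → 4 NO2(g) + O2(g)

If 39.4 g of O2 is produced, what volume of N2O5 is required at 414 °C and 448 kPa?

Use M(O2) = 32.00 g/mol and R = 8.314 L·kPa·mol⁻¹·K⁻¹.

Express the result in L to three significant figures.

n(O2) = 39.40 / 32.00 = 1.231 mol
n(N2O5) = (2/1) × 1.231 = 2.462 mol
V = nRT/P = 2.462 × 8.314 × 687.15 / 448 = 31.40 L

31.4 L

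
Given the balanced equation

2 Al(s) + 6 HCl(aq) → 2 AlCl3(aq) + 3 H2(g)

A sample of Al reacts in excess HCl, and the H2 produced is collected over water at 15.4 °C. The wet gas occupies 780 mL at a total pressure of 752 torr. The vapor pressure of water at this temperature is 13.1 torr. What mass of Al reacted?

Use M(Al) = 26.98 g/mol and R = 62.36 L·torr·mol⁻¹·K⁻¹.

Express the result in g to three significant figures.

0.576 g

P(H2) = 752 − 13.1 = 738.9 torr
n(H2) = PV/RT = (738.9 × 0.7800) / (62.36 × 288.55) = 0.03203 mol
n(Al) = (2/3) × 0.03203 = 0.02135 mol
m(Al) = 0.02135 × 26.98 = 0.5760 g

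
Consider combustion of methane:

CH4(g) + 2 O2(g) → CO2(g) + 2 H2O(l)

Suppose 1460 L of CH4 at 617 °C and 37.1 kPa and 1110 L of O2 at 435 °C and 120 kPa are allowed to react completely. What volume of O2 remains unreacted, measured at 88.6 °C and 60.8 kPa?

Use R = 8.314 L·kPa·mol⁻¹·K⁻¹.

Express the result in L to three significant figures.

395 L

n(CH4) = PV/RT = (37.1 × 1460) / (8.314 × 890.15) = 7.319 mol
n(O2) = PV/RT = (120 × 1110) / (8.314 × 708.15) = 22.62 mol
For 7.319 mol CH4, stoichiometry requires (2/1) × 7.319 = 14.64 mol O2; 22.62 mol is available, so CH4 is limiting.
n(O2) consumed = (2/1) × 7.319 = 14.64 mol; remaining = 22.62 − 14.64 = 7.980 mol
V(O2) = nRT/P = 7.980 × 8.314 × 361.75 / 60.8 = 394.7 L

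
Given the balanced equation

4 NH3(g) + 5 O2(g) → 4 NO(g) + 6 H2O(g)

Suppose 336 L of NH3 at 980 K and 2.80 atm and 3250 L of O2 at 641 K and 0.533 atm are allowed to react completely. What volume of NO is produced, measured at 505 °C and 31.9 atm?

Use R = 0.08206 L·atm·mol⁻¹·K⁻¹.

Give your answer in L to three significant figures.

n(NH3) = PV/RT = (2.80 × 336) / (0.08206 × 980) = 11.70 mol
n(O2) = PV/RT = (0.533 × 3250) / (0.08206 × 641) = 32.93 mol
For 11.70 mol NH3, stoichiometry requires (5/4) × 11.70 = 14.62 mol O2; 32.93 mol is available, so NH3 is limiting.
n(NO) = (4/4) × 11.70 = 11.70 mol
V(NO) = nRT/P = 11.70 × 0.08206 × 778.15 / 31.9 = 23.42 L

23.4 L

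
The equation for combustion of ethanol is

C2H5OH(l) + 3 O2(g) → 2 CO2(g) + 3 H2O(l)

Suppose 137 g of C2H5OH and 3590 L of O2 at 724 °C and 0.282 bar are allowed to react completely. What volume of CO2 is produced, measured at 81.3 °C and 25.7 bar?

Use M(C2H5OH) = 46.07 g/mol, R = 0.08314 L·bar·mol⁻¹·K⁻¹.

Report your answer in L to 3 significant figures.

n(C2H5OH) = 137 / 46.07 = 2.974 mol
n(O2) = PV/RT = (0.282 × 3590) / (0.08314 × 997.15) = 12.21 mol
For 2.974 mol C2H5OH, stoichiometry requires (3/1) × 2.974 = 8.922 mol O2; 12.21 mol is available, so C2H5OH is limiting.
n(CO2) = (2/1) × 2.974 = 5.948 mol
V(CO2) = nRT/P = 5.948 × 0.08314 × 354.45 / 25.7 = 6.820 L

6.82 L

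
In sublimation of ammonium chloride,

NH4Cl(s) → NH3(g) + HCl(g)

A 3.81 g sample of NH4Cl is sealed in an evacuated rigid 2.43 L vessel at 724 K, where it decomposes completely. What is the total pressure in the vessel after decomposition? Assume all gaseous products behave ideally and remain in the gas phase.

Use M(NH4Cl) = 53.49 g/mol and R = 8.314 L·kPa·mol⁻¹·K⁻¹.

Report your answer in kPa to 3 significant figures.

n(NH4Cl) = 3.81 / 53.49 = 0.07123 mol
n(gas produced) = (2/1) × 0.07123 = 0.1425 mol
P = nRT/V = 0.1425 × 8.314 × 724 / 2.43 = 353.0 kPa

353 kPa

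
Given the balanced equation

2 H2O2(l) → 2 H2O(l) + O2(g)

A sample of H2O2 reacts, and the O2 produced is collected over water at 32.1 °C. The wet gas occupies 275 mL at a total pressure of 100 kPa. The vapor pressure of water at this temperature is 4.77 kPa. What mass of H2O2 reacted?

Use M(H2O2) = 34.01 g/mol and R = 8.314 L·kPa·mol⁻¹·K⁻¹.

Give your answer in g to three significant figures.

P(O2) = 100 − 4.77 = 95.23 kPa
n(O2) = PV/RT = (95.23 × 0.2750) / (8.314 × 305.25) = 0.01032 mol
n(H2O2) = (2/1) × 0.01032 = 0.02064 mol
m(H2O2) = 0.02064 × 34.01 = 0.7020 g

0.702 g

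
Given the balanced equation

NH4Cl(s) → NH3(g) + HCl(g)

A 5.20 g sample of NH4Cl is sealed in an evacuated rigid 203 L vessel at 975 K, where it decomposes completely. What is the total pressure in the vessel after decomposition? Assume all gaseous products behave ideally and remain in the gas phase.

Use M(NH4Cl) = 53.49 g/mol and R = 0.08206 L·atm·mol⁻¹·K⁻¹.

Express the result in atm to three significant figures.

n(NH4Cl) = 5.20 / 53.49 = 0.09721 mol
n(gas produced) = (2/1) × 0.09721 = 0.1944 mol
P = nRT/V = 0.1944 × 0.08206 × 975 / 203 = 0.07662 atm

0.0766 atm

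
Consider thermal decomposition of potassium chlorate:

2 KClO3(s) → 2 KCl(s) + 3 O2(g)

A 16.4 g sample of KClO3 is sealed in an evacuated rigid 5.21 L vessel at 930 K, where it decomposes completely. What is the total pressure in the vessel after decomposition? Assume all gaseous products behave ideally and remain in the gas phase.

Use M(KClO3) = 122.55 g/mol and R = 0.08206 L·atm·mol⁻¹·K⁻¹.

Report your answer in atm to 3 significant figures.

n(KClO3) = 16.4 / 122.55 = 0.1338 mol
n(gas produced) = (3/2) × 0.1338 = 0.2007 mol
P = nRT/V = 0.2007 × 0.08206 × 930 / 5.21 = 2.940 atm

2.94 atm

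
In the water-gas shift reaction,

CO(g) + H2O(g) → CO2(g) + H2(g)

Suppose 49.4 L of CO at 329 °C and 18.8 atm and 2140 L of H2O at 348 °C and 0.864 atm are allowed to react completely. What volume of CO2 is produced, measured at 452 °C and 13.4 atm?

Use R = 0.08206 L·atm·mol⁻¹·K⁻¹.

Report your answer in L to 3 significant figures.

83.5 L

n(CO) = PV/RT = (18.8 × 49.4) / (0.08206 × 602.15) = 18.80 mol
n(H2O) = PV/RT = (0.864 × 2140) / (0.08206 × 621.15) = 36.27 mol
For 18.80 mol CO, stoichiometry requires (1/1) × 18.80 = 18.80 mol H2O; 36.27 mol is available, so CO is limiting.
n(CO2) = (1/1) × 18.80 = 18.80 mol
V(CO2) = nRT/P = 18.80 × 0.08206 × 725.15 / 13.4 = 83.49 L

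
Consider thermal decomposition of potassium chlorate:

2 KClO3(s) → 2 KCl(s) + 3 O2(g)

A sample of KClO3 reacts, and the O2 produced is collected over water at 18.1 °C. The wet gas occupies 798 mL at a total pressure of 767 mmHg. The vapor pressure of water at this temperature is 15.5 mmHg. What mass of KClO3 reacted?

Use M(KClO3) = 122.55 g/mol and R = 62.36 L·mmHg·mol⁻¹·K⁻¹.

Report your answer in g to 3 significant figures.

P(O2) = 767 − 15.5 = 751.5 mmHg
n(O2) = PV/RT = (751.5 × 0.7980) / (62.36 × 291.25) = 0.03302 mol
n(KClO3) = (2/3) × 0.03302 = 0.02201 mol
m(KClO3) = 0.02201 × 122.55 = 2.697 g

2.70 g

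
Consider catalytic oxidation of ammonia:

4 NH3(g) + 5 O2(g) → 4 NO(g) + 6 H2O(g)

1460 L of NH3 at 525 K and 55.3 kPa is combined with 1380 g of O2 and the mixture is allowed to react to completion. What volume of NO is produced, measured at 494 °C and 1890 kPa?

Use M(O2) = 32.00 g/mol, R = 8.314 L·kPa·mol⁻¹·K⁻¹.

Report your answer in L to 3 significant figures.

n(NH3) = PV/RT = (55.3 × 1460) / (8.314 × 525) = 18.50 mol
n(O2) = 1380 / 32.00 = 43.12 mol
For 18.50 mol NH3, stoichiometry requires (5/4) × 18.50 = 23.12 mol O2; 43.12 mol is available, so NH3 is limiting.
n(NO) = (4/4) × 18.50 = 18.50 mol
V(NO) = nRT/P = 18.50 × 8.314 × 767.15 / 1890 = 62.43 L

62.4 L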